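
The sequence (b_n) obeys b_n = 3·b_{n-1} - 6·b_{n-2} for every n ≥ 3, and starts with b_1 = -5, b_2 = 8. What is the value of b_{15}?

-931662

b_3 = 54;  b_4 = 114;  b_5 = 18;  …;  b_{12} = -8262;  b_{13} = -360126;  b_{14} = -1030806;  b_{15} = -931662.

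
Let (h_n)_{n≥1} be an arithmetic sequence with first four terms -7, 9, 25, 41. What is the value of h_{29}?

Common difference d = 16.
h_n = -7 + (n - 1)·16.
h_{29} = -7 + 28·16 = 441.

441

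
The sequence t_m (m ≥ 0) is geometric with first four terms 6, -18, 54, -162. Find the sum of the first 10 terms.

Common ratio r = -3.
t_m = 6·(-3)^(m-0).
S = 6·((-3)^10 - 1)/(-3 - 1) = 6·(59049 - 1)/(-4) = -88572.

-88572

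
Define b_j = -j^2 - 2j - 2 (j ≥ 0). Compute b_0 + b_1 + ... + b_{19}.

Over j = 0..19: Σj = 190, Σj² = 2470.
Total = (-1)·2470 + (-2)·190 + (-2)·20 = -2890.

-2890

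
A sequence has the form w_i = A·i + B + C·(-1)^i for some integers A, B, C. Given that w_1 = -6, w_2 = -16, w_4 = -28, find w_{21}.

Write the equations: A + B - C = -6; 2A + B + C = -16; 4A + B + C = -28.
Subtracting the first from the second: A + 2C = -10.
Subtracting the second from the third: 2A = -12.
Solving: C = -2, A = -6, then B = -2.
Therefore w_{21} = -126 + (-2) + (-2)·(-1) = -126.

-126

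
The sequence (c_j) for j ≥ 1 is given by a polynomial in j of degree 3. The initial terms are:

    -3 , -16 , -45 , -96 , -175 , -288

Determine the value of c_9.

1st diffs: -13, -29, -51, -79, -113.
2nd diffs: -16, -22, -28, -34.
3rd diffs: -6, -6, -6 (constant).
Newton forward-difference form: c_j = -3 + (-13)·C(j-1,1) + (-16)·C(j-1,2) + (-6)·C(j-1,3).
At j = 9: j-1 = 8, so c_9 = -3 - 104 - 448 - 336 = -891.

-891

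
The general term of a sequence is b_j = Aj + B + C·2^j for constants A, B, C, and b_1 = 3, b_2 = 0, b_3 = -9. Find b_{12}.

Plug in j = 1, 2, 3: A + B + 2C = 3; 2A + B + 4C = 0; 3A + B + 8C = -9.
Subtracting the first from the second: A + 2C = -3.
Subtracting the second from the third: A + 4C = -9.
Solving: C = -3, A = 3, then B = 6.
Hence b_{12} = 3·12 + 6 + (-3)·4096 = -12246.

-12246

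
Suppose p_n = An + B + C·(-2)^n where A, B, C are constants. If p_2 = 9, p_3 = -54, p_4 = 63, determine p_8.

1251

At n = 2, 3, 4: 2A + B + 4C = 9; 3A + B - 8C = -54; 4A + B + 16C = 63.
Subtracting the first from the second: A - 12C = -63.
Subtracting the second from the third: A + 24C = 117.
Solving: C = 5, A = -3, then B = -5.
Therefore p_8 = -24 + (-5) + 5·256 = 1251.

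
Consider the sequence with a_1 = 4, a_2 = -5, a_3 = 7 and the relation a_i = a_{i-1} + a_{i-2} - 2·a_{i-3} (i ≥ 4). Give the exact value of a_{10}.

-30

a_4 = -6, a_5 = 11, a_6 = -9, a_7 = 14, a_8 = -17, a_9 = 15, a_{10} = -30.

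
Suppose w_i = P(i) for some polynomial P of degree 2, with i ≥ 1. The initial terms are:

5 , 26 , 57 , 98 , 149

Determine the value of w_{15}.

1209

1st diffs: 21, 31, 41, 51.
2nd diffs: 10, 10, 10 (constant).
Newton forward-difference form: w_i = 5 + 21·C(i-1,1) + 10·C(i-1,2).
At i = 15: i-1 = 14, so w_{15} = 5 + 294 + 910 = 1209.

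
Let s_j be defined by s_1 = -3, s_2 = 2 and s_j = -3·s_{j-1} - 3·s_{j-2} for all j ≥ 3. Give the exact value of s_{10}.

405

Applying the relation repeatedly:
s_3 = 3; s_4 = -15; s_5 = 36; s_6 = -63; s_7 = 81; s_8 = -54; s_9 = -81; s_{10} = 405.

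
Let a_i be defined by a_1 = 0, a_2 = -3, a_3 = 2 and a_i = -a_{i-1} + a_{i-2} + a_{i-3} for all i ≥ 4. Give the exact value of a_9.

8

Iterate the recurrence:
a_4 = -5  a_5 = 4  a_6 = -7  a_7 = 6  a_8 = -9  a_9 = 8.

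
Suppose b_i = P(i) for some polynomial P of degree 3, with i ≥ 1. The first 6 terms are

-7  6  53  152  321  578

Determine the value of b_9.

2057

1st diffs: 13, 47, 99, 169, 257.
2nd diffs: 34, 52, 70, 88.
3rd diffs: 18, 18, 18 (constant).
Newton forward-difference form: b_i = -7 + 13·C(i-1,1) + 34·C(i-1,2) + 18·C(i-1,3).
At i = 9: i-1 = 8, so b_9 = -7 + 104 + 952 + 1008 = 2057.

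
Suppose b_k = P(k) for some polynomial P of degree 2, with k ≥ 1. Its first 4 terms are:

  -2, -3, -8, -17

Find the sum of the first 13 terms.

1st diffs: -1, -5, -9.
2nd diffs: -4, -4 (constant).
So b_k = -2k^2 + 5k - 5.
Continuing: …, -30, -47, -68, -93, …, b_{13} = -278.
Summing k = 1..13 (13 terms) gives -1248.

-1248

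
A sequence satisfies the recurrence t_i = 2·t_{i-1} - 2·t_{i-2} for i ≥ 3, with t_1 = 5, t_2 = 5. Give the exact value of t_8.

40

Step forward from the initial values:
t_3 = 0  t_4 = -10  t_5 = -20  t_6 = -20  t_7 = 0  t_8 = 40.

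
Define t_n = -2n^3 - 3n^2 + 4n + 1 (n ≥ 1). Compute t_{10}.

-2259

t_{10} = -2·10^3 - 3·10^2 + 4·10 + 1 = -2259.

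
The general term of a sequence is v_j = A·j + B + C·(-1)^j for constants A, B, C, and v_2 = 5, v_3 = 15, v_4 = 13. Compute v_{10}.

37

Plug in j = 2, 3, 4: 2A + B + C = 5; 3A + B - C = 15; 4A + B + C = 13.
Subtracting the first from the second: A - 2C = 10.
Subtracting the second from the third: A + 2C = -2.
Solving: C = -3, A = 4, then B = 0.
So v_j = 4·j + 0 + (-3)·(-1)^j; at j=10 this is 37.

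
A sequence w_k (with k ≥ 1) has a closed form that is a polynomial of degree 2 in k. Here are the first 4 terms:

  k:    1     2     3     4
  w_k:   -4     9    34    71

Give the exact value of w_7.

254

1st diffs: 13, 25, 37.
2nd diffs: 12, 12 (constant).
Newton forward-difference form: w_k = -4 + 13·C(k-1,1) + 12·C(k-1,2).
At k = 7: k-1 = 6, so w_7 = -4 + 78 + 180 = 254.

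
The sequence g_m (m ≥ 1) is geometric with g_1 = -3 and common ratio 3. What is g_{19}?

g_m = (-3)·3^(m-1).
g_{19} = (-3)·3^18 = -1162261467.

-1162261467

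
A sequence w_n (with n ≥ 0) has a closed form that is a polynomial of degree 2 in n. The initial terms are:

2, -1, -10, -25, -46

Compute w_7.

1st diffs: -3, -9, -15, -21.
2nd diffs: -6, -6, -6 (constant).
Newton forward-difference form: w_n = 2 + (-3)·C(n,1) + (-6)·C(n,2).
At n = 7: n = 7, so w_7 = 2 - 21 - 126 = -145.

-145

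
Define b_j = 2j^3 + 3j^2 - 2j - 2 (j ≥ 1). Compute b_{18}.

b_{18} = 2·18^3 + 3·18^2 - 2·18 - 2 = 12598.

12598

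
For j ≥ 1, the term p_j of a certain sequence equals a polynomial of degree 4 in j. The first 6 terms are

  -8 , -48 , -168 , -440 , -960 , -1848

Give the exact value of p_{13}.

-33488

1st diffs: -40, -120, -272, -520, -888.
2nd diffs: -80, -152, -248, -368.
3rd diffs: -72, -96, -120.
4th diffs: -24, -24 (constant).
Newton forward-difference form: p_j = -8 + (-40)·C(j-1,1) + (-80)·C(j-1,2) + (-72)·C(j-1,3) + (-24)·C(j-1,4).
At j = 13: j-1 = 12, so p_{13} = -8 - 480 - 5280 - 15840 - 11880 = -33488.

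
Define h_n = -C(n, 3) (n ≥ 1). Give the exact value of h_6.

-20

C(6, 3) = 20, so h_6 = -20.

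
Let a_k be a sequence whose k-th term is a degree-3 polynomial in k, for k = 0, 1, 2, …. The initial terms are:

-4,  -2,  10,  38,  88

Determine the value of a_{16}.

4588

1st diffs: 2, 12, 28, 50.
2nd diffs: 10, 16, 22.
3rd diffs: 6, 6 (constant).
Newton forward-difference form: a_k = -4 + 2·C(k,1) + 10·C(k,2) + 6·C(k,3).
At k = 16: k = 16, so a_{16} = -4 + 32 + 1200 + 3360 = 4588.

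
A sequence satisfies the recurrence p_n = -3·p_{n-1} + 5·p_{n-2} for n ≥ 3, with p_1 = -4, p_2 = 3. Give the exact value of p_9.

-137761

Compute successive terms:
p_3 = -29;  p_4 = 102;  p_5 = -451;  p_6 = 1863;  p_7 = -7844;  p_8 = 32847;  p_9 = -137761.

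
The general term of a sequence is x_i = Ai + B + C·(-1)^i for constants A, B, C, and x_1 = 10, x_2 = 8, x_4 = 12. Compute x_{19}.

46

The three given values yield: A + B - C = 10; 2A + B + C = 8; 4A + B + C = 12.
Subtracting the first from the second: A + 2C = -2.
Subtracting the second from the third: 2A = 4.
Solving: C = -2, A = 2, then B = 6.
So x_i = 2·i + 6 + (-2)·(-1)^i; at i=19 this is 46.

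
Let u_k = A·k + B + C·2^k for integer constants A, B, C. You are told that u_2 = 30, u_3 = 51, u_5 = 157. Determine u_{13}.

32837

Plug in k = 2, 3, 5: 2A + B + 4C = 30; 3A + B + 8C = 51; 5A + B + 32C = 157.
Subtracting the first from the second: A + 4C = 21.
Subtracting the second from the third: 2A + 24C = 106.
Solving: C = 4, A = 5, then B = 4.
So u_k = 5·k + 4 + 4·2^k; at k=13 this is 32837.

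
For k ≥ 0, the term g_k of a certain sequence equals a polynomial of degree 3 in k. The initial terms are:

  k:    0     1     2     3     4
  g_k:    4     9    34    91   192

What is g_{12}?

1st diffs: 5, 25, 57, 101.
2nd diffs: 20, 32, 44.
3rd diffs: 12, 12 (constant).
Newton forward-difference form: g_k = 4 + 5·C(k,1) + 20·C(k,2) + 12·C(k,3).
At k = 12: k = 12, so g_{12} = 4 + 60 + 1320 + 2640 = 4024.

4024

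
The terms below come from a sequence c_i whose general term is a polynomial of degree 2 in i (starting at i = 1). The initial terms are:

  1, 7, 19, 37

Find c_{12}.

1st diffs: 6, 12, 18.
2nd diffs: 6, 6 (constant).
Newton forward-difference form: c_i = 1 + 6·C(i-1,1) + 6·C(i-1,2).
At i = 12: i-1 = 11, so c_{12} = 1 + 66 + 330 = 397.

397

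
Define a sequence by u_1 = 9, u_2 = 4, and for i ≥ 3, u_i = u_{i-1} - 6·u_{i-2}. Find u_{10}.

Step forward from the initial values:
u_3 = -50;  u_4 = -74;  u_5 = 226;  u_6 = 670;  u_7 = -686;  u_8 = -4706;  u_9 = -590;  u_{10} = 27646.

27646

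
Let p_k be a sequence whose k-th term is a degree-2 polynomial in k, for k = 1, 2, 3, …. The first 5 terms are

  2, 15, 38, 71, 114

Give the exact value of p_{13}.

818

1st diffs: 13, 23, 33, 43.
2nd diffs: 10, 10, 10 (constant).
Newton forward-difference form: p_k = 2 + 13·C(k-1,1) + 10·C(k-1,2).
At k = 13: k-1 = 12, so p_{13} = 2 + 156 + 660 = 818.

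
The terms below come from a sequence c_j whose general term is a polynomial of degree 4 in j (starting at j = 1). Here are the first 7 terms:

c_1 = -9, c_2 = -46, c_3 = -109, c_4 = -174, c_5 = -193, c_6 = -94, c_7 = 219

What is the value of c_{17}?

53399

1st diffs: -37, -63, -65, -19, 99, 313.
2nd diffs: -26, -2, 46, 118, 214.
3rd diffs: 24, 48, 72, 96.
4th diffs: 24, 24, 24 (constant).
Newton forward-difference form: c_j = -9 + (-37)·C(j-1,1) + (-26)·C(j-1,2) + 24·C(j-1,3) + 24·C(j-1,4).
At j = 17: j-1 = 16, so c_{17} = -9 - 592 - 3120 + 13440 + 43680 = 53399.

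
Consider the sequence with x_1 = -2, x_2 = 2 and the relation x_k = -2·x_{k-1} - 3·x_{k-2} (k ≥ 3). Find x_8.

86

x_3 = 2, x_4 = -10, x_5 = 14, x_6 = 2, x_7 = -46, x_8 = 86.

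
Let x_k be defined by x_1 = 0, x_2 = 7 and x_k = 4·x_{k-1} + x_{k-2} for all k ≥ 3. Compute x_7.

9044

Step forward from the initial values:
x_3 = 28;  x_4 = 119;  x_5 = 504;  x_6 = 2135;  x_7 = 9044.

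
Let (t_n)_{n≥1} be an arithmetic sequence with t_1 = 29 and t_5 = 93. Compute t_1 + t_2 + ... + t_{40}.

Common difference d = (93 - 29) / (5 - 1) = 16.
t_n = 29 + (n - 1)·16.
t_{40} = 653; S = 40·(29 + 653)/2 = 13640.

13640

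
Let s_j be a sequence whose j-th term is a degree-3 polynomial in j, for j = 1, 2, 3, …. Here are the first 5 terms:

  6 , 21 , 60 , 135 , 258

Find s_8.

1035

1st diffs: 15, 39, 75, 123.
2nd diffs: 24, 36, 48.
3rd diffs: 12, 12 (constant).
Newton forward-difference form: s_j = 6 + 15·C(j-1,1) + 24·C(j-1,2) + 12·C(j-1,3).
At j = 8: j-1 = 7, so s_8 = 6 + 105 + 504 + 420 = 1035.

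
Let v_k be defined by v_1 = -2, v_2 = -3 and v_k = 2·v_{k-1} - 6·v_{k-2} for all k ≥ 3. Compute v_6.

-132

v_3 = 6; v_4 = 30; v_5 = 24; v_6 = -132.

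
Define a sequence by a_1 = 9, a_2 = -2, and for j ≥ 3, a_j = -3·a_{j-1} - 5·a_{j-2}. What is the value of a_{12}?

Applying the relation repeatedly:
a_3 = -39  a_4 = 127  a_5 = -186  a_6 = -77  a_7 = 1161  a_8 = -3098  a_9 = 3489  a_{10} = 5023  a_{11} = -32514  a_{12} = 72427.

72427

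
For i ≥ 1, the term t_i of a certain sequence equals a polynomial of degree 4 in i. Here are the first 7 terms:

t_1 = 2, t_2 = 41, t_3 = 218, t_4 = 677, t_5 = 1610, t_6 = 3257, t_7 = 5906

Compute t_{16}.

146117

1st diffs: 39, 177, 459, 933, 1647, 2649.
2nd diffs: 138, 282, 474, 714, 1002.
3rd diffs: 144, 192, 240, 288.
4th diffs: 48, 48, 48 (constant).
So t_i = 2i^4 + 4i^3 - 5i^2 - 4i + 5.
Evaluating at i = 16 gives t_{16} = 146117.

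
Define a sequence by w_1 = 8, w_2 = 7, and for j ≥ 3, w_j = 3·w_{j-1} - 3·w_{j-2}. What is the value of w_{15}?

Applying the relation repeatedly:
w_3 = -3; w_4 = -30; w_5 = -81; …; w_{12} = 4131; w_{13} = 5832; w_{14} = 5103; w_{15} = -2187.

-2187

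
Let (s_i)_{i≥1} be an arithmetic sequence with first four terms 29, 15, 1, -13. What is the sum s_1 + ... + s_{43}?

Common difference d = -14.
s_i = 29 + (i - 1)·(-14).
s_{43} = -559; S = 43·(29 + (-559))/2 = -11395.

-11395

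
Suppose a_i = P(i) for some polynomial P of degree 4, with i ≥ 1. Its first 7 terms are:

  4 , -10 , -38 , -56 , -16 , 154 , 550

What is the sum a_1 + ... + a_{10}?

1st diffs: -14, -28, -18, 40, 170, 396.
2nd diffs: -14, 10, 58, 130, 226.
3rd diffs: 24, 48, 72, 96.
4th diffs: 24, 24, 24 (constant).
So a_i = i^4 - 6i^3 + 4i^2 + i + 4.
Continuing: 1292, 2524, 4414.
Summing i = 1..10 (10 terms) gives 8818.

8818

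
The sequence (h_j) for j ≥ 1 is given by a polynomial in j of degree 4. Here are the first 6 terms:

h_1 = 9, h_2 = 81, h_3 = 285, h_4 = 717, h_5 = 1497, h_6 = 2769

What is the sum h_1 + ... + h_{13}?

143013

1st diffs: 72, 204, 432, 780, 1272.
2nd diffs: 132, 228, 348, 492.
3rd diffs: 96, 120, 144.
4th diffs: 24, 24 (constant).
So h_j = j^4 + 6j^3 + 5j^2 - 3.
Continuing: …, 4701, 7485, 11337, 16497, …, h_{13} = 42585.
Summing j = 1..13 (13 terms) gives 143013.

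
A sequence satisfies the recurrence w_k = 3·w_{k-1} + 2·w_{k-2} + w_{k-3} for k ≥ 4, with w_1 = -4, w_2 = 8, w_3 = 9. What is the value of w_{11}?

324261

Step forward from the initial values:
w_4 = 39, w_5 = 143, w_6 = 516, w_7 = 1873, w_8 = 6794, w_9 = 24644, w_{10} = 89393, w_{11} = 324261.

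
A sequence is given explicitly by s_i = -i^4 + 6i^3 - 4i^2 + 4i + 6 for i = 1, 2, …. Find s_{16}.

-41914

s_{16} = -1·16^4 + 6·16^3 - 4·16^2 + 4·16 + 6 = -41914.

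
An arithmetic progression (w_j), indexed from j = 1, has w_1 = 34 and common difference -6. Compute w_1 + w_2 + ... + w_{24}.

-840

w_j = 34 + (j - 1)·(-6).
w_{24} = -104; S = 24·(34 + (-104))/2 = -840.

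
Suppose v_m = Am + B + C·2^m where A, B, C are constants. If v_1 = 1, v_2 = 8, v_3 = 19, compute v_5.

73

At m = 1, 2, 3: A + B + 2C = 1; 2A + B + 4C = 8; 3A + B + 8C = 19.
Subtracting the first from the second: A + 2C = 7.
Subtracting the second from the third: A + 4C = 11.
Solving: C = 2, A = 3, then B = -6.
Therefore v_5 = 15 + (-6) + 2·32 = 73.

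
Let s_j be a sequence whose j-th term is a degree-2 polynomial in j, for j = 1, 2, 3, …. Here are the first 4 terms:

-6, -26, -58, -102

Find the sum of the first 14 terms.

1st diffs: -20, -32, -44.
2nd diffs: -12, -12 (constant).
Newton forward-difference form: s_j = -6 + (-20)·C(j-1,1) + (-12)·C(j-1,2).
Continuing: …, -158, -226, -306, -398, …, s_{14} = -1202.
Summing j = 1..14 (14 terms) gives -6272.

-6272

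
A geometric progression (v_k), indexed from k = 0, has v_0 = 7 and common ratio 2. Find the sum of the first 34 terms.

120259084281

v_k = 7·2^(k-0).
S = 7·(2^34 - 1)/(2 - 1) = 7·(17179869184 - 1)/(1) = 120259084281.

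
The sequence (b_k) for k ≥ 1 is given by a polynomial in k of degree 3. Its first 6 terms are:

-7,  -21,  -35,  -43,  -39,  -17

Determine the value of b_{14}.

1527

1st diffs: -14, -14, -8, 4, 22.
2nd diffs: 0, 6, 12, 18.
3rd diffs: 6, 6, 6 (constant).
So b_k = k^3 - 6k^2 - 3k + 1.
Evaluating at k = 14 gives b_{14} = 1527.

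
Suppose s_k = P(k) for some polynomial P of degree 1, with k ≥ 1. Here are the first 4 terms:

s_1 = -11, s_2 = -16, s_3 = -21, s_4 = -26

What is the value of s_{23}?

-121

1st diffs: -5, -5, -5 (constant).
So s_k = -5k - 6.
Evaluating at k = 23 gives s_{23} = -121.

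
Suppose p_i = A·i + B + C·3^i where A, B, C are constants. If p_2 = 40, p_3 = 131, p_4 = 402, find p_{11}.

885739

Plug in i = 2, 3, 4: 2A + B + 9C = 40; 3A + B + 27C = 131; 4A + B + 81C = 402.
Subtracting the first from the second: A + 18C = 91.
Subtracting the second from the third: A + 54C = 271.
Solving: C = 5, A = 1, then B = -7.
Therefore p_{11} = 11 + (-7) + 5·177147 = 885739.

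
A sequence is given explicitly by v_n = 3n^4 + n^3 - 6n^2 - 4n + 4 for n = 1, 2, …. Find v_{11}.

v_{11} = 3·11^4 + 1·11^3 - 6·11^2 - 4·11 + 4 = 44488.

44488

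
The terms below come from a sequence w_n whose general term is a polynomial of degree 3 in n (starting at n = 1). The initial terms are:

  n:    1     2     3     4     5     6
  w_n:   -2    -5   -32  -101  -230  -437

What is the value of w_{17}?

-13010

1st diffs: -3, -27, -69, -129, -207.
2nd diffs: -24, -42, -60, -78.
3rd diffs: -18, -18, -18 (constant).
Newton forward-difference form: w_n = -2 + (-3)·C(n-1,1) + (-24)·C(n-1,2) + (-18)·C(n-1,3).
At n = 17: n-1 = 16, so w_{17} = -2 - 48 - 2880 - 10080 = -13010.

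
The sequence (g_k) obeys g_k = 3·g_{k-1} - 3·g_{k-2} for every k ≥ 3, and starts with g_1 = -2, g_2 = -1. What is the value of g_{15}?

Step forward from the initial values:
g_3 = 3, g_4 = 12, g_5 = 27, …, g_{12} = -1215, g_{13} = -1458, g_{14} = -729, g_{15} = 2187.

2187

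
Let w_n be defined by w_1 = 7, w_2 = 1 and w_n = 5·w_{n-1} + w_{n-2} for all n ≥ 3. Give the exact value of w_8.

44381

w_3 = 12;  w_4 = 61;  w_5 = 317;  w_6 = 1646;  w_7 = 8547;  w_8 = 44381.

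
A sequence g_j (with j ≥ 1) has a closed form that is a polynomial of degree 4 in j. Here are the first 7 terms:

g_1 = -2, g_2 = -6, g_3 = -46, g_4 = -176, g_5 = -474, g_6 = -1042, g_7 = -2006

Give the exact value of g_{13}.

1st diffs: -4, -40, -130, -298, -568, -964.
2nd diffs: -36, -90, -168, -270, -396.
3rd diffs: -54, -78, -102, -126.
4th diffs: -24, -24, -24 (constant).
So g_j = -j^4 + j^3 + j^2 + j - 4.
Evaluating at j = 13 gives g_{13} = -26186.

-26186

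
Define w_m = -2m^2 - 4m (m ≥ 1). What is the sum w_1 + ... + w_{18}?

-4902

Over m = 1..18: Σm = 171, Σm² = 2109.
Total = (-2)·2109 + (-4)·171 = -4902.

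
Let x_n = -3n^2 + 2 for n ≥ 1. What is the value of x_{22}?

x_{22} = -3·22^2 + 2 = -1450.

-1450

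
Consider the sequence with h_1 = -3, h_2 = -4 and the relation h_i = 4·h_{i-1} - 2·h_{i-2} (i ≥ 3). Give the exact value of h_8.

Step forward from the initial values:
h_3 = -10  h_4 = -32  h_5 = -108  h_6 = -368  h_7 = -1256  h_8 = -4288.

-4288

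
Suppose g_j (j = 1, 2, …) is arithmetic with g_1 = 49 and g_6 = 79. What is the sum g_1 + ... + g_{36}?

5544

Common difference d = (79 - 49) / (6 - 1) = 6.
g_j = 49 + (j - 1)·6.
g_{36} = 259; S = 36·(49 + 259)/2 = 5544.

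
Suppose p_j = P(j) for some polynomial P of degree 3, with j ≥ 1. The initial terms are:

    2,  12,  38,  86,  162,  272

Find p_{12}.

1982

1st diffs: 10, 26, 48, 76, 110.
2nd diffs: 16, 22, 28, 34.
3rd diffs: 6, 6, 6 (constant).
Newton forward-difference form: p_j = 2 + 10·C(j-1,1) + 16·C(j-1,2) + 6·C(j-1,3).
At j = 12: j-1 = 11, so p_{12} = 2 + 110 + 880 + 990 = 1982.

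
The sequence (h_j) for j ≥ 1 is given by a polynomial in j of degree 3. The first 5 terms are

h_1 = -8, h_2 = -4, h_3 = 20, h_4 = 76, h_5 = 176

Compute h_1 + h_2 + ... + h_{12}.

1st diffs: 4, 24, 56, 100.
2nd diffs: 20, 32, 44.
3rd diffs: 12, 12 (constant).
Newton forward-difference form: h_j = -8 + 4·C(j-1,1) + 20·C(j-1,2) + 12·C(j-1,3).
Continuing: …, 332, 556, 860, 1256, …, h_{12} = 3116.
Summing j = 1..12 (12 terms) gives 10508.

10508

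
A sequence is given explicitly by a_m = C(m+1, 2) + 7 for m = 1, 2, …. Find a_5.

C(6, 2) = 15, so a_5 = 22.

22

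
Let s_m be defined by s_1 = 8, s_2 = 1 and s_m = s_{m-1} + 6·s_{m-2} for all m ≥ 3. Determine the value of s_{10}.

64567

Step forward from the initial values:
s_3 = 49;  s_4 = 55;  s_5 = 349;  s_6 = 679;  s_7 = 2773;  s_8 = 6847;  s_9 = 23485;  s_{10} = 64567.
(Characteristic roots are 3 and -2.)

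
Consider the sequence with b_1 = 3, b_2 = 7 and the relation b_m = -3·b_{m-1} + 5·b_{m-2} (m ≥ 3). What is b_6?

832

Applying the relation repeatedly:
b_3 = -6  b_4 = 53  b_5 = -189  b_6 = 832.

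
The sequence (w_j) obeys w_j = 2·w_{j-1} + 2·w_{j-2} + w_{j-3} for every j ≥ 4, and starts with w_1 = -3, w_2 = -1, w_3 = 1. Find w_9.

Step forward from the initial values:
w_4 = -3;  w_5 = -5;  w_6 = -15;  w_7 = -43;  w_8 = -121;  w_9 = -343.

-343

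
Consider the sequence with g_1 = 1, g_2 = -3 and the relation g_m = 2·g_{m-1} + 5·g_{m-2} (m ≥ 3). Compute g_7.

Iterate the recurrence:
g_3 = -1, g_4 = -17, g_5 = -39, g_6 = -163, g_7 = -521.

-521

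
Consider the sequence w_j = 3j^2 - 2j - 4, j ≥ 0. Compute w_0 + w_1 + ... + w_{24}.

Over j = 0..24: Σj = 300, Σj² = 4900.
Total = (3)·4900 + (-2)·300 + (-4)·25 = 14000.

14000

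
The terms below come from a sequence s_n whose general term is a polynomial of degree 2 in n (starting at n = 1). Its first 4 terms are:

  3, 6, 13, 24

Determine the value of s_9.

139

1st diffs: 3, 7, 11.
2nd diffs: 4, 4 (constant).
Newton forward-difference form: s_n = 3 + 3·C(n-1,1) + 4·C(n-1,2).
At n = 9: n-1 = 8, so s_9 = 3 + 24 + 112 = 139.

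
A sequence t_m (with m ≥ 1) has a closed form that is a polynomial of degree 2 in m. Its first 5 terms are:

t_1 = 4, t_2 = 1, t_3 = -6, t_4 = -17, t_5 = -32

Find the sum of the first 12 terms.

1st diffs: -3, -7, -11, -15.
2nd diffs: -4, -4, -4 (constant).
Newton forward-difference form: t_m = 4 + (-3)·C(m-1,1) + (-4)·C(m-1,2).
Continuing: …, -51, -74, -101, -132, …, t_{12} = -249.
Summing m = 1..12 (12 terms) gives -1030.

-1030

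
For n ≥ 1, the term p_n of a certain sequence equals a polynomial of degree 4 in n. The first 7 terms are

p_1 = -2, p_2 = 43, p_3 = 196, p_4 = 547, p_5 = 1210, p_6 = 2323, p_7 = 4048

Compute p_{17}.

107758

1st diffs: 45, 153, 351, 663, 1113, 1725.
2nd diffs: 108, 198, 312, 450, 612.
3rd diffs: 90, 114, 138, 162.
4th diffs: 24, 24, 24 (constant).
Newton forward-difference form: p_n = -2 + 45·C(n-1,1) + 108·C(n-1,2) + 90·C(n-1,3) + 24·C(n-1,4).
At n = 17: n-1 = 16, so p_{17} = -2 + 720 + 12960 + 50400 + 43680 = 107758.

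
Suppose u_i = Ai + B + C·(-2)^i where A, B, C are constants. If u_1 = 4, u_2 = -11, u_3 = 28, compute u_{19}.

Write the equations: A + B - 2C = 4; 2A + B + 4C = -11; 3A + B - 8C = 28.
Subtracting the first from the second: A + 6C = -15.
Subtracting the second from the third: A - 12C = 39.
Solving: C = -3, A = 3, then B = -5.
So u_i = 3·i + (-5) + (-3)·(-2)^i; at i=19 this is 1572916.

1572916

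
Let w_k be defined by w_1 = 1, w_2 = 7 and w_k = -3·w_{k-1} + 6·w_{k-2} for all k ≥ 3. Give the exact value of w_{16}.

Compute successive terms:
w_3 = -15; w_4 = 87; w_5 = -351; …; w_{13} = -47815839; w_{14} = 209064807; w_{15} = -914089455; w_{16} = 3996657207.

3996657207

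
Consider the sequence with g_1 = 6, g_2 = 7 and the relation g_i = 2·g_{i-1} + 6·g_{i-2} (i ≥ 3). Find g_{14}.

64101952

Compute successive terms:
g_3 = 50; g_4 = 142; g_5 = 584; …; g_{11} = 1323296; g_{12} = 4822240; g_{13} = 17584256; g_{14} = 64101952.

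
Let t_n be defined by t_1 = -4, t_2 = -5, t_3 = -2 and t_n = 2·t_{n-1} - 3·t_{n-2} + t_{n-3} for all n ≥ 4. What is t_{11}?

193

Iterate the recurrence:
t_4 = 7  t_5 = 15  t_6 = 7  t_7 = -24  t_8 = -54  t_9 = -29  t_{10} = 80  t_{11} = 193.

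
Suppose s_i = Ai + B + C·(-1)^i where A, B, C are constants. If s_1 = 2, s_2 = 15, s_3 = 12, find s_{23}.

112

The three given values yield: A + B - C = 2; 2A + B + C = 15; 3A + B - C = 12.
Subtracting the first from the second: A + 2C = 13.
Subtracting the second from the third: A - 2C = -3.
Solving: C = 4, A = 5, then B = 1.
So s_i = 5·i + 1 + 4·(-1)^i; at i=23 this is 112.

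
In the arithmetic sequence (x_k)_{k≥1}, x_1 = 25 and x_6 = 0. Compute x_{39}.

Common difference d = (0 - 25) / (6 - 1) = -5.
x_k = 25 + (k - 1)·(-5).
x_{39} = 25 + 38·(-5) = -165.

-165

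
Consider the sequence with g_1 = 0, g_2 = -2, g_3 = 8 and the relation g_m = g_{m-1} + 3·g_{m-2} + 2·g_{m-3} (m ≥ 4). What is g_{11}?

Iterate the recurrence:
g_4 = 2, g_5 = 22, g_6 = 44, g_7 = 114, g_8 = 290, g_9 = 720, g_{10} = 1818, g_{11} = 4558.

4558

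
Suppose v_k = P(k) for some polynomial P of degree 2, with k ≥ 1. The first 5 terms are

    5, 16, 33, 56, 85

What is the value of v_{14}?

616

1st diffs: 11, 17, 23, 29.
2nd diffs: 6, 6, 6 (constant).
Newton forward-difference form: v_k = 5 + 11·C(k-1,1) + 6·C(k-1,2).
At k = 14: k-1 = 13, so v_{14} = 5 + 143 + 468 = 616.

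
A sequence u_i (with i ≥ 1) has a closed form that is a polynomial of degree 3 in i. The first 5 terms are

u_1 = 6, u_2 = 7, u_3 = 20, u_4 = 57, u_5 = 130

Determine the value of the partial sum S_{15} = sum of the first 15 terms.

22035

1st diffs: 1, 13, 37, 73.
2nd diffs: 12, 24, 36.
3rd diffs: 12, 12 (constant).
So u_i = 2i^3 - 6i^2 + 5i + 5.
Continuing: …, 251, 432, 685, 1022, …, u_{15} = 5480.
Summing i = 1..15 (15 terms) gives 22035.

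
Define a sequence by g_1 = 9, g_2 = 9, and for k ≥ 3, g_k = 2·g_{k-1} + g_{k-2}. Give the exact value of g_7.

Iterate the recurrence:
g_3 = 27, g_4 = 63, g_5 = 153, g_6 = 369, g_7 = 891.

891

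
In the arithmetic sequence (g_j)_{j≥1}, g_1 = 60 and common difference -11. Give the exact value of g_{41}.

-380

g_j = 60 + (j - 1)·(-11).
g_{41} = 60 + 40·(-11) = -380.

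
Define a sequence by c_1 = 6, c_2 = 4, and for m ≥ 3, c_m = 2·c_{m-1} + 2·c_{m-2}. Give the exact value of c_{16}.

8543232

Applying the relation repeatedly:
c_3 = 20  c_4 = 48  c_5 = 136  …  c_{13} = 418944  c_{14} = 1144576  c_{15} = 3127040  c_{16} = 8543232.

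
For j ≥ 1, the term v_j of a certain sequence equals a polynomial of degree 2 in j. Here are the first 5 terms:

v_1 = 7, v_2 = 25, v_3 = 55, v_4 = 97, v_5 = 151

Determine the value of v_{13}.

1015

1st diffs: 18, 30, 42, 54.
2nd diffs: 12, 12, 12 (constant).
So v_j = 6j^2 + 1.
Evaluating at j = 13 gives v_{13} = 1015.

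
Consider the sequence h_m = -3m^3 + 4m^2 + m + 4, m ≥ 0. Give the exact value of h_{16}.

h_{16} = -3·16^3 + 4·16^2 + 1·16 + 4 = -11244.

-11244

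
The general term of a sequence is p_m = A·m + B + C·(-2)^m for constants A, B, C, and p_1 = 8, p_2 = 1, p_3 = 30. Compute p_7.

At m = 1, 2, 3: A + B - 2C = 8; 2A + B + 4C = 1; 3A + B - 8C = 30.
Subtracting the first from the second: A + 6C = -7.
Subtracting the second from the third: A - 12C = 29.
Solving: C = -2, A = 5, then B = -1.
Hence p_7 = 5·7 + (-1) + (-2)·(-128) = 290.

290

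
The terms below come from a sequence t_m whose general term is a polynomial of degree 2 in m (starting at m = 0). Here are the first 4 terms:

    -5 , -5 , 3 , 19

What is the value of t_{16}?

1st diffs: 0, 8, 16.
2nd diffs: 8, 8 (constant).
So t_m = 4m^2 - 4m - 5.
Evaluating at m = 16 gives t_{16} = 955.

955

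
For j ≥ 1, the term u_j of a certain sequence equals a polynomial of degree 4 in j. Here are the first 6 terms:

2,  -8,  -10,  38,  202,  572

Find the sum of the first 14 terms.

92120

1st diffs: -10, -2, 48, 164, 370.
2nd diffs: 8, 50, 116, 206.
3rd diffs: 42, 66, 90.
4th diffs: 24, 24 (constant).
Newton forward-difference form: u_j = 2 + (-10)·C(j-1,1) + 8·C(j-1,2) + 42·C(j-1,3) + 24·C(j-1,4).
Continuing: …, 1262, 2410, 4178, 6752, …, u_{14} = 29668.
Summing j = 1..14 (14 terms) gives 92120.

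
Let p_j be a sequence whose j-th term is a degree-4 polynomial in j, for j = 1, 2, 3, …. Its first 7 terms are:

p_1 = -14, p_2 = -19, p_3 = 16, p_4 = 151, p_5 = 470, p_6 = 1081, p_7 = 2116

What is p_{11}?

13976

1st diffs: -5, 35, 135, 319, 611, 1035.
2nd diffs: 40, 100, 184, 292, 424.
3rd diffs: 60, 84, 108, 132.
4th diffs: 24, 24, 24 (constant).
Newton forward-difference form: p_j = -14 + (-5)·C(j-1,1) + 40·C(j-1,2) + 60·C(j-1,3) + 24·C(j-1,4).
At j = 11: j-1 = 10, so p_{11} = -14 - 50 + 1800 + 7200 + 5040 = 13976.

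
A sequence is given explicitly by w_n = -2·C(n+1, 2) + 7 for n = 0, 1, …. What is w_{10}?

-103

C(11, 2) = 55, so w_{10} = -103.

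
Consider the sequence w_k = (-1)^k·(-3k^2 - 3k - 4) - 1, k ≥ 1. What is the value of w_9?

273

(-1)^9 = -1; -3k^2 - 3k - 4 at k=9 is -274; so w_9 = 273.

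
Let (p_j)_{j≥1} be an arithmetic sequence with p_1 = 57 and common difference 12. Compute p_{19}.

273

p_j = 57 + (j - 1)·12.
p_{19} = 57 + 18·12 = 273.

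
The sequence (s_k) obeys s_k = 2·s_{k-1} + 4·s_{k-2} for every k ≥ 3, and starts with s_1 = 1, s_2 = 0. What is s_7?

320

Step forward from the initial values:
s_3 = 4; s_4 = 8; s_5 = 32; s_6 = 96; s_7 = 320.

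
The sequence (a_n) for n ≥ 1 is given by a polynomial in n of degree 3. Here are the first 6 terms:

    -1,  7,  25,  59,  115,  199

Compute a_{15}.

1st diffs: 8, 18, 34, 56, 84.
2nd diffs: 10, 16, 22, 28.
3rd diffs: 6, 6, 6 (constant).
So a_n = n^3 - n^2 + 4n - 5.
Evaluating at n = 15 gives a_{15} = 3205.

3205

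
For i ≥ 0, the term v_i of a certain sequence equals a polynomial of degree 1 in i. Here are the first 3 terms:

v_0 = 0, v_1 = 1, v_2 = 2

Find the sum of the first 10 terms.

1st diffs: 1, 1 (constant).
So v_i = i.
Continuing: …, 3, 4, 5, 6, …, v_9 = 9.
Summing i = 0..9 (10 terms) gives 45.

45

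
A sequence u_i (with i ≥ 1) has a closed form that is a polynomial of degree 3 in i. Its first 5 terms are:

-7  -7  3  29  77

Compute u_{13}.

1973

1st diffs: 0, 10, 26, 48.
2nd diffs: 10, 16, 22.
3rd diffs: 6, 6 (constant).
So u_i = i^3 - i^2 - 4i - 3.
Evaluating at i = 13 gives u_{13} = 1973.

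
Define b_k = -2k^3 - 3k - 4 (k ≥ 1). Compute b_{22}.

b_{22} = -2·22^3 - 3·22 - 4 = -21366.

-21366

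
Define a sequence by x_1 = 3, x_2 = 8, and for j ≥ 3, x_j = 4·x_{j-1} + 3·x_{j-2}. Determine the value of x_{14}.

881890832

Iterate the recurrence:
x_3 = 41  x_4 = 188  x_5 = 875  …  x_{11} = 8795225  x_{12} = 40860428  x_{13} = 189827387  x_{14} = 881890832.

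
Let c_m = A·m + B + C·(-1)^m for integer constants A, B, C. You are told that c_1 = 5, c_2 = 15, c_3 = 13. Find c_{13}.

53

At m = 1, 2, 3: A + B - C = 5; 2A + B + C = 15; 3A + B - C = 13.
Subtracting the first from the second: A + 2C = 10.
Subtracting the second from the third: A - 2C = -2.
Solving: C = 3, A = 4, then B = 4.
So c_m = 4·m + 4 + 3·(-1)^m; at m=13 this is 53.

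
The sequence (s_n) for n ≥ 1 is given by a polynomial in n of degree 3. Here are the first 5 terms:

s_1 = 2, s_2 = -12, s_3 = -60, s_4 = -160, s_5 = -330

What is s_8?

-1440

1st diffs: -14, -48, -100, -170.
2nd diffs: -34, -52, -70.
3rd diffs: -18, -18 (constant).
Newton forward-difference form: s_n = 2 + (-14)·C(n-1,1) + (-34)·C(n-1,2) + (-18)·C(n-1,3).
At n = 8: n-1 = 7, so s_8 = 2 - 98 - 714 - 630 = -1440.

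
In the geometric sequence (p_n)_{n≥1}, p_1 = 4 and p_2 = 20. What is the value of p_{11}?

Common ratio r = 5.
p_n = 4·5^(n-1).
p_{11} = 4·5^10 = 39062500.

39062500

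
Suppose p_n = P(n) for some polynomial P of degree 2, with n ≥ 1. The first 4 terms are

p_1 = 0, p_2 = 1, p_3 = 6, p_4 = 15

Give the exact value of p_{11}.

190

1st diffs: 1, 5, 9.
2nd diffs: 4, 4 (constant).
So p_n = 2n^2 - 5n + 3.
Evaluating at n = 11 gives p_{11} = 190.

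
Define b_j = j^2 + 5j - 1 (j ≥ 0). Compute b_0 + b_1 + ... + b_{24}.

6375

Over j = 0..24: Σj = 300, Σj² = 4900.
Total = (1)·4900 + (5)·300 + (-1)·25 = 6375.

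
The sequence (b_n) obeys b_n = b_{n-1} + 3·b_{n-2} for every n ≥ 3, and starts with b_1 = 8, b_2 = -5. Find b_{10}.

2668

Applying the relation repeatedly:
b_3 = 19  b_4 = 4  b_5 = 61  b_6 = 73  b_7 = 256  b_8 = 475  b_9 = 1243  b_{10} = 2668.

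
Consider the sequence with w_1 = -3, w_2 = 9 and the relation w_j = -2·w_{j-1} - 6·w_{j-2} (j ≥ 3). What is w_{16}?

w_3 = 0, w_4 = -54, w_5 = 108, …, w_{13} = -164160, w_{14} = -39744, w_{15} = 1064448, w_{16} = -1890432.

-1890432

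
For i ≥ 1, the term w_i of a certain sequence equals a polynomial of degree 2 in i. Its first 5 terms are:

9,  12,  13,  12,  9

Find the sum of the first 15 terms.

1st diffs: 3, 1, -1, -3.
2nd diffs: -2, -2, -2 (constant).
So w_i = -i^2 + 6i + 4.
Continuing: …, 4, -3, -12, -23, …, w_{15} = -131.
Summing i = 1..15 (15 terms) gives -460.

-460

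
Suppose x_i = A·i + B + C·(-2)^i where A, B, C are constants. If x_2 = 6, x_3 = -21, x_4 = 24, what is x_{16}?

131028

At i = 2, 3, 4: 2A + B + 4C = 6; 3A + B - 8C = -21; 4A + B + 16C = 24.
Subtracting the first from the second: A - 12C = -27.
Subtracting the second from the third: A + 24C = 45.
Solving: C = 2, A = -3, then B = 4.
Hence x_{16} = -3·16 + 4 + 2·65536 = 131028.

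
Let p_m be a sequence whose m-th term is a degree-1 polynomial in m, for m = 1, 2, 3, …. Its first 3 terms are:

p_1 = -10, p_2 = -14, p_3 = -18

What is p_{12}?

1st diffs: -4, -4 (constant).
So p_m = -4m - 6.
Evaluating at m = 12 gives p_{12} = -54.

-54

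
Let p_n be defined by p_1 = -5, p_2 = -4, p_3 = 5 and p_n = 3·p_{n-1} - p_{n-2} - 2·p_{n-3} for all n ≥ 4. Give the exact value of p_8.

1224

Applying the relation repeatedly:
p_4 = 29;  p_5 = 90;  p_6 = 231;  p_7 = 545;  p_8 = 1224.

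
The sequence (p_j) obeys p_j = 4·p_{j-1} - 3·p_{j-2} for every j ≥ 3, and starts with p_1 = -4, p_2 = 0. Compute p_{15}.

9565932

Iterate the recurrence:
p_3 = 12; p_4 = 48; p_5 = 156; …; p_{12} = 354288; p_{13} = 1062876; p_{14} = 3188640; p_{15} = 9565932.
(Characteristic roots are 3 and 1.)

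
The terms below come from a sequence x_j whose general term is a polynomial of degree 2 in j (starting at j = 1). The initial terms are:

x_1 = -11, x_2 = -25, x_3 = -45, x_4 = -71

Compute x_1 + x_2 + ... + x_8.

1st diffs: -14, -20, -26.
2nd diffs: -6, -6 (constant).
So x_j = -3j^2 - 5j - 3.
Continuing: -103, -141, -185, -235.
Summing j = 1..8 (8 terms) gives -816.

-816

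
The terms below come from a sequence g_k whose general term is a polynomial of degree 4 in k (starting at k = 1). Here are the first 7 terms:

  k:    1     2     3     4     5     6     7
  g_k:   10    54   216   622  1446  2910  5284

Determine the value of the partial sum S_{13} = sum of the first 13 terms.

189176

1st diffs: 44, 162, 406, 824, 1464, 2374.
2nd diffs: 118, 244, 418, 640, 910.
3rd diffs: 126, 174, 222, 270.
4th diffs: 48, 48, 48 (constant).
So g_k = 2k^4 + k^3 + 3k^2 - 2k + 6.
Continuing: …, 8886, 14082, 21286, 30960, …, g_{13} = 59806.
Summing k = 1..13 (13 terms) gives 189176.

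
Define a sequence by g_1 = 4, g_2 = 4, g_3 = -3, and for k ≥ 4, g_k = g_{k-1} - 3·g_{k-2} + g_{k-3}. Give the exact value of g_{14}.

g_4 = -11  g_5 = 2  g_6 = 32  …  g_{11} = 357  g_{12} = -215  g_{13} = -1126  g_{14} = -124.

-124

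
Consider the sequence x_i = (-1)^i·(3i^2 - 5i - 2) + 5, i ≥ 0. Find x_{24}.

1611

(-1)^24 = 1; 3i^2 - 5i - 2 at i=24 is 1606; so x_{24} = 1611.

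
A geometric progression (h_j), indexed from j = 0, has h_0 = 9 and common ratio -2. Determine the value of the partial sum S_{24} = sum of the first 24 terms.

h_j = 9·(-2)^(j-0).
S = 9·((-2)^24 - 1)/(-2 - 1) = 9·(16777216 - 1)/(-3) = -50331645.

-50331645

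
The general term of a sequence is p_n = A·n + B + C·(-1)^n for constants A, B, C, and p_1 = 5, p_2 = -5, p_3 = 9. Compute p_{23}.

The three given values yield: A + B - C = 5; 2A + B + C = -5; 3A + B - C = 9.
Subtracting the first from the second: A + 2C = -10.
Subtracting the second from the third: A - 2C = 14.
Solving: C = -6, A = 2, then B = -3.
Hence p_{23} = 2·23 + (-3) + (-6)·(-1) = 49.

49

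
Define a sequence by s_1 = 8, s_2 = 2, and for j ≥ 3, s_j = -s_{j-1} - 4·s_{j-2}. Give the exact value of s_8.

s_3 = -34  s_4 = 26  s_5 = 110  s_6 = -214  s_7 = -226  s_8 = 1082.

1082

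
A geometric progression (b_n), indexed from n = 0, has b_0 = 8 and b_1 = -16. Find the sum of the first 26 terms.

-178956968

Common ratio r = -2.
b_n = 8·(-2)^(n-0).
S = 8·((-2)^26 - 1)/(-2 - 1) = 8·(67108864 - 1)/(-3) = -178956968.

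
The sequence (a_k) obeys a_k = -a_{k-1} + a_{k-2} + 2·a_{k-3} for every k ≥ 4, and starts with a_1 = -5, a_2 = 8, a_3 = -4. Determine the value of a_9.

24

Compute successive terms:
a_4 = 2, a_5 = 10, a_6 = -16, a_7 = 30, a_8 = -26, a_9 = 24.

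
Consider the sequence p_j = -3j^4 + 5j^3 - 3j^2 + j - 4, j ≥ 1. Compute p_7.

-5632

p_7 = -3·7^4 + 5·7^3 - 3·7^2 + 1·7 - 4 = -5632.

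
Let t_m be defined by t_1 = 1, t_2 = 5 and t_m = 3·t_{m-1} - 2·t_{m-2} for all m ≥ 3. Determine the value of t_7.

253

t_3 = 13  t_4 = 29  t_5 = 61  t_6 = 125  t_7 = 253.
(Characteristic roots are 2 and 1.)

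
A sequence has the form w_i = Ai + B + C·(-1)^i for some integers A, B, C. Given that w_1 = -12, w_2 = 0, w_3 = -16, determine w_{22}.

-40

At i = 1, 2, 3: A + B - C = -12; 2A + B + C = 0; 3A + B - C = -16.
Subtracting the first from the second: A + 2C = 12.
Subtracting the second from the third: A - 2C = -16.
Solving: C = 7, A = -2, then B = -3.
Therefore w_{22} = -44 + (-3) + 7·1 = -40.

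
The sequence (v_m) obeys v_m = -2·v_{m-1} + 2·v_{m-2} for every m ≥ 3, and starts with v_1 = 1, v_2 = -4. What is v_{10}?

Step forward from the initial values:
v_3 = 10; v_4 = -28; v_5 = 76; v_6 = -208; v_7 = 568; v_8 = -1552; v_9 = 4240; v_{10} = -11584.

-11584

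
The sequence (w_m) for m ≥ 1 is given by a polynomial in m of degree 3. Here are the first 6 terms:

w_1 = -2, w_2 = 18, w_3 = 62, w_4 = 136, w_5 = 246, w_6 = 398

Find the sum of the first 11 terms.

1st diffs: 20, 44, 74, 110, 152.
2nd diffs: 24, 30, 36, 42.
3rd diffs: 6, 6, 6 (constant).
So w_m = m^3 + 6m^2 - 5m - 4.
Continuing: …, 598, 852, 1166, 1546, …, w_{11} = 1998.
Summing m = 1..11 (11 terms) gives 7018.

7018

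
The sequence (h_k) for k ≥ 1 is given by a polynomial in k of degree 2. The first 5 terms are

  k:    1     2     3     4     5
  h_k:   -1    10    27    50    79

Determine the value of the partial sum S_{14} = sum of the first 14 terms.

1st diffs: 11, 17, 23, 29.
2nd diffs: 6, 6, 6 (constant).
Newton forward-difference form: h_k = -1 + 11·C(k-1,1) + 6·C(k-1,2).
Continuing: …, 114, 155, 202, 255, …, h_{14} = 610.
Summing k = 1..14 (14 terms) gives 3171.

3171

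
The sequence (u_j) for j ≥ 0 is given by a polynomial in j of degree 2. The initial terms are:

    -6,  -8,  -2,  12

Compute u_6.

102

1st diffs: -2, 6, 14.
2nd diffs: 8, 8 (constant).
Newton forward-difference form: u_j = -6 + (-2)·C(j,1) + 8·C(j,2).
At j = 6: j = 6, so u_6 = -6 - 12 + 120 = 102.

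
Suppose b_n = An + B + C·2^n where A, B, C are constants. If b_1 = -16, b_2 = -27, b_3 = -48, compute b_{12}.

At n = 1, 2, 3: A + B + 2C = -16; 2A + B + 4C = -27; 3A + B + 8C = -48.
Subtracting the first from the second: A + 2C = -11.
Subtracting the second from the third: A + 4C = -21.
Solving: C = -5, A = -1, then B = -5.
So b_n = -1·n + (-5) + (-5)·2^n; at n=12 this is -20497.

-20497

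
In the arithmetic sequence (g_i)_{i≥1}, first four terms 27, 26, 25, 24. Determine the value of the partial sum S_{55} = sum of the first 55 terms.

Common difference d = -1.
g_i = 27 + (i - 1)·(-1).
g_{55} = -27; S = 55·(27 + (-27))/2 = 0.

0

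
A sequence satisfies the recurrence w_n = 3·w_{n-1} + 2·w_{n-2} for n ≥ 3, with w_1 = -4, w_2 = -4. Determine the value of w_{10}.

-139684

Iterate the recurrence:
w_3 = -20; w_4 = -68; w_5 = -244; w_6 = -868; w_7 = -3092; w_8 = -11012; w_9 = -39220; w_{10} = -139684.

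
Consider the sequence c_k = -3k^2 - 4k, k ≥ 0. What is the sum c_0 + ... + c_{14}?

-3465

Over k = 0..14: Σk = 105, Σk² = 1015.
Total = (-3)·1015 + (-4)·105 = -3465.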